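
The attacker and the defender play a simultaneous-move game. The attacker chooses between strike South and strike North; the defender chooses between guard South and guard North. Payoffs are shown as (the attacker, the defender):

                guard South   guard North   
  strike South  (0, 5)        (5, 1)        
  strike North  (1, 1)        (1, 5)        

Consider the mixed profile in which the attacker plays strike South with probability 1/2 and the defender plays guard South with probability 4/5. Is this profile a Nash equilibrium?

Check the defender's indifference given the attacker's mix p = 1/2:
  payoff from guard South = 3; payoff from guard North = 3 — equal.
Check the attacker's indifference given the defender's mix q = 4/5:
  payoff from strike South = 1; payoff from strike North = 1 — equal.
Both players are indifferent, so neither can profitably deviate.

Yes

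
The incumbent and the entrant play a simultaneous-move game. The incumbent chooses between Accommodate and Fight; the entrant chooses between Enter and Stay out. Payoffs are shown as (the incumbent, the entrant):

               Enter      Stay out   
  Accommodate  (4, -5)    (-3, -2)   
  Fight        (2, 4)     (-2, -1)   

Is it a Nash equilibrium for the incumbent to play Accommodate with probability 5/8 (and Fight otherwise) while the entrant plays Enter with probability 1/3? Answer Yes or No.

Yes

Check the entrant's indifference given the incumbent's mix p = 5/8:
  payoff from Enter = -13/8; payoff from Stay out = -13/8 — equal.
Check the incumbent's indifference given the entrant's mix q = 1/3:
  payoff from Accommodate = -2/3; payoff from Fight = -2/3 — equal.
Both players are indifferent, so neither can profitably deviate.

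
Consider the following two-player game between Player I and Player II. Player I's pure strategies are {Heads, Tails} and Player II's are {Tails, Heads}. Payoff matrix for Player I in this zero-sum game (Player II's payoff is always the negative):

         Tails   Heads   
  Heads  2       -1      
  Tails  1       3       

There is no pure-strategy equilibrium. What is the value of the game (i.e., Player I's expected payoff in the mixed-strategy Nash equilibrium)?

For Player I to be willing to mix, Player I must be indifferent between Heads and Tails, which pins down Player II's mix.
  Player I's payoff to Heads: q·2 + (1−q)·(-1) = 3q - 1
  Player I's payoff to Tails: q·1 + (1−q)·3 = -2q + 3
  3q - 1 = -2q + 3  ⇒  5q = 4  ⇒  q = 4/5.
The value is Player I's expected payoff against this mix (using Heads): (4/5)·2 + (1/5)·(-1) = 7/5.

v = 7/5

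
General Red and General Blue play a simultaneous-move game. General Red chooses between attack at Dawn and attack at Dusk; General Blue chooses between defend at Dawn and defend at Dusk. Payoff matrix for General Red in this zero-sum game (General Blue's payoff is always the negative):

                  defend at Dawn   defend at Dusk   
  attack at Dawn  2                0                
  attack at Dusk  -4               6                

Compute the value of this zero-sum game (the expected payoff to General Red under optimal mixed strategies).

General Blue's mix must leave General Red indifferent between attack at Dawn and attack at Dusk.
  General Red's payoff from attack at Dawn: q·2 + (1−q)·0 = 2q
  General Red's payoff from attack at Dusk: q·(-4) + (1−q)·6 = -10q + 6
  2q = -10q + 6  ⇒  12q = 6  ⇒  q = 1/2.
The value is General Red's expected payoff against this mix (using attack at Dawn): (1/2)·2 + (1/2)·0 = 1.

v = 1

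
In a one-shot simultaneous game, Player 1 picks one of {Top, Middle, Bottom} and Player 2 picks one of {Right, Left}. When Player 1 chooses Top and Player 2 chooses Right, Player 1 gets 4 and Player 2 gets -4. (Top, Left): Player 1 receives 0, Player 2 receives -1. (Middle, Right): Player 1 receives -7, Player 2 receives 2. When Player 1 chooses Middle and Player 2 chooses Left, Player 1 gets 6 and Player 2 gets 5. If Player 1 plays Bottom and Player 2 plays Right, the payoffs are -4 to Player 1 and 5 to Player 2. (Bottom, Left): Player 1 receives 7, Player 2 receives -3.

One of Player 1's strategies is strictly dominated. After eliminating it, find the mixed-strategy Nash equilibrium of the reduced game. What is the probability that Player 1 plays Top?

p = 8/11

Player 1's strategy Middle is strictly dominated by Bottom: -4 > -7 and 7 > 6. Eliminate Middle.
Player 2's indifference between Right and Left determines Player 1's mixing probability p:
  Player 2's payoff from Right: p·(-4) + (1−p)·5 = -9p + 5
  Player 2's payoff from Left: p·(-1) + (1−p)·(-3) = 2p - 3
  -9p + 5 = 2p - 3  ⇒  -11p = -8  ⇒  p = 8/11.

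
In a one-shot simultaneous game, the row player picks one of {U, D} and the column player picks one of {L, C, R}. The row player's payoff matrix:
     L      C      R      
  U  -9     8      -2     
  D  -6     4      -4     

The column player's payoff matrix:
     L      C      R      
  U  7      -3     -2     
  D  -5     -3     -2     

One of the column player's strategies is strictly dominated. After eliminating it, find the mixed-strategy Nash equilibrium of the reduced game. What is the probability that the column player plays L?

q = 2/5

The column player's strategy C is strictly dominated by R: -2 > -3 and -2 > -3. Eliminate C.
For the row player to be willing to mix, the row player must be indifferent between U and D, which pins down the column player's mix.
  the row player's expected payoff from U: q·(-9) + (1−q)·(-2) = -7q - 2
  the row player's expected payoff from D: q·(-6) + (1−q)·(-4) = -2q - 4
  -7q - 2 = -2q - 4  ⇒  -5q = -2  ⇒  q = 2/5.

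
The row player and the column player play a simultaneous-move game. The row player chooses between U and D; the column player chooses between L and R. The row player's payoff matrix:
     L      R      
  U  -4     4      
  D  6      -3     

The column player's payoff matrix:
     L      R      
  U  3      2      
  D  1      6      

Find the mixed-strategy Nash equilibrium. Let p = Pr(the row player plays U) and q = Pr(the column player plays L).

p = 5/6, q = 7/17

The column player's indifference between L and R determines the row player's mixing probability p:
  the column player's payoff to L: p·3 + (1−p)·1 = 2p + 1
  the column player's payoff to R: p·2 + (1−p)·6 = -4p + 6
  2p + 1 = -4p + 6  ⇒  6p = 5  ⇒  p = 5/6.
The row player's indifference between U and D determines the column player's mixing probability q:
  the row player's expected payoff from U: q·(-4) + (1−q)·4 = -8q + 4
  the row player's expected payoff from D: q·6 + (1−q)·(-3) = 9q - 3
  -8q + 4 = 9q - 3  ⇒  -17q = -7  ⇒  q = 7/17.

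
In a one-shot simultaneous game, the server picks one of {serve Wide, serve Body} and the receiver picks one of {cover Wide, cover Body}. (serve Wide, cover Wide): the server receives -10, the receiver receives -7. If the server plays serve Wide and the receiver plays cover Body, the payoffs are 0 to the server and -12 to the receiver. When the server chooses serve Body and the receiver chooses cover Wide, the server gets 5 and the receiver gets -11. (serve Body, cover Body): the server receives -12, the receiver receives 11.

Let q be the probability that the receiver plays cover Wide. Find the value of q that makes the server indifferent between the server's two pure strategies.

q = 4/9

For the server to be willing to mix, the server must be indifferent between serve Wide and serve Body, which pins down the receiver's mix.
  the server's expected payoff from serve Wide: q·(-10) + (1−q)·0 = -10q
  the server's expected payoff from serve Body: q·5 + (1−q)·(-12) = 17q - 12
  -10q = 17q - 12  ⇒  -27q = -12  ⇒  q = 4/9.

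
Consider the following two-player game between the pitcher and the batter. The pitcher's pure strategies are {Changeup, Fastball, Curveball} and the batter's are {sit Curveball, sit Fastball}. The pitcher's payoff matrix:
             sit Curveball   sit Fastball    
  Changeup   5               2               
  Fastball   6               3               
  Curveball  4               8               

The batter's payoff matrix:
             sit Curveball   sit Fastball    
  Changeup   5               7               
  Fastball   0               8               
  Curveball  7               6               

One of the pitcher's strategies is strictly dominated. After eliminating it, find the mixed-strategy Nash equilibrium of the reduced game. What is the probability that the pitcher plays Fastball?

p = 1/9

The pitcher's strategy Changeup is strictly dominated by Fastball: 6 > 5 and 3 > 2. Eliminate Changeup.
The batter's indifference between sit Curveball and sit Fastball determines the pitcher's mixing probability p:
  the batter's payoff from sit Curveball: p·0 + (1−p)·7 = -7p + 7
  the batter's payoff from sit Fastball: p·8 + (1−p)·6 = 2p + 6
  -7p + 7 = 2p + 6  ⇒  -9p = -1  ⇒  p = 1/9.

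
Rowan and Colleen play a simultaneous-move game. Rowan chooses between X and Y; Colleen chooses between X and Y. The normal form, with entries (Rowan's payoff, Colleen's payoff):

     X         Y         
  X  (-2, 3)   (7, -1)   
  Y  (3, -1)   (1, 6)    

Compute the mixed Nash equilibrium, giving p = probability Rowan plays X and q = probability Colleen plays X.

p = 7/11, q = 6/11

Set Colleen's expected payoff from X equal to that from Y:
  Colleen's expected payoff from X: p·3 + (1−p)·(-1) = 4p - 1
  Colleen's expected payoff from Y: p·(-1) + (1−p)·6 = -7p + 6
  4p - 1 = -7p + 6  ⇒  11p = 7  ⇒  p = 7/11.
Set Rowan's expected payoff from X equal to that from Y:
  Rowan's expected payoff from X: q·(-2) + (1−q)·7 = -9q + 7
  Rowan's expected payoff from Y: q·3 + (1−q)·1 = 2q + 1
  -9q + 7 = 2q + 1  ⇒  -11q = -6  ⇒  q = 6/11.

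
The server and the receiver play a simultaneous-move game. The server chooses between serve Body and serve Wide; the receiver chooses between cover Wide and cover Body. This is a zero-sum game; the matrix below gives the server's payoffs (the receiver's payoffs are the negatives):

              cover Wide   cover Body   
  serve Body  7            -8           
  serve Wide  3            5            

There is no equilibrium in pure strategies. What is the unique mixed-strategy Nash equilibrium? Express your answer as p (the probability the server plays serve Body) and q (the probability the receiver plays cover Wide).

p = 2/17, q = 13/17

For the receiver to be willing to mix, the receiver must be indifferent between cover Wide and cover Body, which pins down the server's mix.
  the receiver's payoff to cover Wide: p·(-7) + (1−p)·(-3) = -4p - 3
  the receiver's payoff to cover Body: p·8 + (1−p)·(-5) = 13p - 5
  -4p - 3 = 13p - 5  ⇒  -17p = -2  ⇒  p = 2/17.
Set the server's expected payoff from serve Body equal to that from serve Wide:
  the server's payoff from serve Body: q·7 + (1−q)·(-8) = 15q - 8
  the server's payoff from serve Wide: q·3 + (1−q)·5 = -2q + 5
  15q - 8 = -2q + 5  ⇒  17q = 13  ⇒  q = 13/17.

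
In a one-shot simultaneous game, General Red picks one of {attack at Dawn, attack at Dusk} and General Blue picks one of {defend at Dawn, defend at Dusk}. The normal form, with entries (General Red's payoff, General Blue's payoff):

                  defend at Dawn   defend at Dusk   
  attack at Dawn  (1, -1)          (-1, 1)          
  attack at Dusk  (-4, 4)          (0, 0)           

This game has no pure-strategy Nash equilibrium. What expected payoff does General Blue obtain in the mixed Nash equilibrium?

2/3

General Red's mix must leave General Blue indifferent between defend at Dawn and defend at Dusk.
  General Blue's payoff from defend at Dawn: p·(-1) + (1−p)·4 = -5p + 4
  General Blue's payoff from defend at Dusk: p·1 + (1−p)·0 = p
  -5p + 4 = p  ⇒  -6p = -4  ⇒  p = 2/3.
At equilibrium General Blue is indifferent across columns, so General Blue's payoff equals the payoff from defend at Dawn: (2/3)·(-1) + (1/3)·4 = 2/3.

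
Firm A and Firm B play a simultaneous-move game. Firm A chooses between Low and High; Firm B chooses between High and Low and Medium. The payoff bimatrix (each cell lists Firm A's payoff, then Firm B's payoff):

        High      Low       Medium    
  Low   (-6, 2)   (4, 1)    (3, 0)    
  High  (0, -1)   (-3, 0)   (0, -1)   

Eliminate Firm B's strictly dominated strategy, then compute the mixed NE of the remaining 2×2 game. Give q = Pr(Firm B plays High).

q = 7/13

Firm B's strategy Medium is strictly dominated by Low: 1 > 0 and 0 > -1. Eliminate Medium.
In a mixed equilibrium Firm A is indifferent between Low and High; this condition fixes q.
  Firm A's payoff to Low: q·(-6) + (1−q)·4 = -10q + 4
  Firm A's payoff to High: q·0 + (1−q)·(-3) = 3q - 3
  -10q + 4 = 3q - 3  ⇒  -13q = -7  ⇒  q = 7/13.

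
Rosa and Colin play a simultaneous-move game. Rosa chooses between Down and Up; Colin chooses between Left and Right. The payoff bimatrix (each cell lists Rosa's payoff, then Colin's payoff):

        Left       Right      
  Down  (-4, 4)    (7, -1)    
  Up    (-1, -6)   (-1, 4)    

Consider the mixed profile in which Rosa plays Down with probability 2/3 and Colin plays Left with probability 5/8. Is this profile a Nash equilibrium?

Given Colin's mix q = 5/8, Rosa's payoff from Down is 1/8 but from Up is -1. Rosa strictly prefers Down, so Rosa would not mix.
So the proposed profile is not a Nash equilibrium.

No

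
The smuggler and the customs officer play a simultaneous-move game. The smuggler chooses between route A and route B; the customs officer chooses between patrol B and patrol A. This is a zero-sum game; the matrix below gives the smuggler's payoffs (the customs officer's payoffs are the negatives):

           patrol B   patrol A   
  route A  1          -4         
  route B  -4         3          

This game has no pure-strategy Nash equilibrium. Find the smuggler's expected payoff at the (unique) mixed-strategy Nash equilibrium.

-13/12

Set the smuggler's expected payoff from route A equal to that from route B:
  the smuggler's payoff from route A: q·1 + (1−q)·(-4) = 5q - 4
  the smuggler's payoff from route B: q·(-4) + (1−q)·3 = -7q + 3
  5q - 4 = -7q + 3  ⇒  12q = 7  ⇒  q = 7/12.
At equilibrium the smuggler is indifferent across rows, so the smuggler's payoff equals the payoff from route A: (7/12)·1 + (5/12)·(-4) = -13/12.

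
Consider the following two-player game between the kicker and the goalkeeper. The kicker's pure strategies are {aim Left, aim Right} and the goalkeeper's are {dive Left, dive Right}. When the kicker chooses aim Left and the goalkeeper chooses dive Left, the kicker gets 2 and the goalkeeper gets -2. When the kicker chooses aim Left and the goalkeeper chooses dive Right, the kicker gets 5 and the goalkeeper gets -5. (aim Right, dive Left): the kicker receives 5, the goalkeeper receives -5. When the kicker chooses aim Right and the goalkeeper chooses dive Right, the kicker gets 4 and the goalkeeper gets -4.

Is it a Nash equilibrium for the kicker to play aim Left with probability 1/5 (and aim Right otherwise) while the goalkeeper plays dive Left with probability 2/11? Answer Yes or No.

No

Given the kicker's mix p = 1/5, the goalkeeper's payoff from dive Left is -22/5 but from dive Right is -21/5. The goalkeeper strictly prefers dive Right, so the goalkeeper would not mix.
So the proposed profile is not a Nash equilibrium.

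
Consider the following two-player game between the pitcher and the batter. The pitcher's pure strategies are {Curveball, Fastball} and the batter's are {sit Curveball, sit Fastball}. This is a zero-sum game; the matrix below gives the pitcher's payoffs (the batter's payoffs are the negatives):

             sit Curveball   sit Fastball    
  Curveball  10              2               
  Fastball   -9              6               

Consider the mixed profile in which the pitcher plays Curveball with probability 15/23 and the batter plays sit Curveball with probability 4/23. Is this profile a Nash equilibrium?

Yes

Check the batter's indifference given the pitcher's mix p = 15/23:
  payoff from sit Curveball = -78/23; payoff from sit Fastball = -78/23 — equal.
Check the pitcher's indifference given the batter's mix q = 4/23:
  payoff from Curveball = 78/23; payoff from Fastball = 78/23 — equal.
Both players are indifferent, so neither can profitably deviate.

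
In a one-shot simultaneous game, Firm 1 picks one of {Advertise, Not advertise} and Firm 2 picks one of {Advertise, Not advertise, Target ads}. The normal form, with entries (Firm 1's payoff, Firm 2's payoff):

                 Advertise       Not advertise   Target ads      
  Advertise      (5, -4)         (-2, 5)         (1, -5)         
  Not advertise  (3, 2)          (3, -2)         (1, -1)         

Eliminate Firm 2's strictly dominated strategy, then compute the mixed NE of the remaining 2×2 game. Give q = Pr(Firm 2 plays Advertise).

Firm 2's strategy Target ads is strictly dominated by Advertise: -4 > -5 and 2 > -1. Eliminate Target ads.
For Firm 1 to be willing to mix, Firm 1 must be indifferent between Advertise and Not advertise, which pins down Firm 2's mix.
  Firm 1's payoff to Advertise: q·5 + (1−q)·(-2) = 7q - 2
  Firm 1's payoff to Not advertise: q·3 + (1−q)·3 = 3
  7q - 2 = 3  ⇒  7q = 5  ⇒  q = 5/7.

q = 5/7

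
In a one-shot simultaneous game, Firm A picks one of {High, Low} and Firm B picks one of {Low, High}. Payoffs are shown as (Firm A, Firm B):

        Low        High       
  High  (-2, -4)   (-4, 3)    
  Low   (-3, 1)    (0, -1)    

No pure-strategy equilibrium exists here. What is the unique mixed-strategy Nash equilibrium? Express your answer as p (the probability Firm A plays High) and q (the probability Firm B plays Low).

In a mixed equilibrium Firm B is indifferent between Low and High; this condition fixes p.
  Firm B's payoff to Low: p·(-4) + (1−p)·1 = -5p + 1
  Firm B's payoff to High: p·3 + (1−p)·(-1) = 4p - 1
  -5p + 1 = 4p - 1  ⇒  -9p = -2  ⇒  p = 2/9.
Set Firm A's expected payoff from High equal to that from Low:
  Firm A's payoff to High: q·(-2) + (1−q)·(-4) = 2q - 4
  Firm A's payoff to Low: q·(-3) + (1−q)·0 = -3q
  2q - 4 = -3q  ⇒  5q = 4  ⇒  q = 4/5.

p = 2/9, q = 4/5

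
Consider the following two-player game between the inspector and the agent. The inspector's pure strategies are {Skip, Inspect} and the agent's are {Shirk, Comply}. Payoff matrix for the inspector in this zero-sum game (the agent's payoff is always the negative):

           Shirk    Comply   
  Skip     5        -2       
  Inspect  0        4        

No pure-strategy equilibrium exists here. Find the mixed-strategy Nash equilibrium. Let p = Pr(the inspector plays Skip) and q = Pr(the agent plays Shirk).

p = 4/11, q = 6/11

The inspector's mix must leave the agent indifferent between Shirk and Comply.
  the agent's payoff to Shirk: p·(-5) + (1−p)·0 = -5p
  the agent's payoff to Comply: p·2 + (1−p)·(-4) = 6p - 4
  -5p = 6p - 4  ⇒  -11p = -4  ⇒  p = 4/11.
The inspector's indifference between Skip and Inspect determines the agent's mixing probability q:
  the inspector's payoff from Skip: q·5 + (1−q)·(-2) = 7q - 2
  the inspector's payoff from Inspect: q·0 + (1−q)·4 = -4q + 4
  7q - 2 = -4q + 4  ⇒  11q = 6  ⇒  q = 6/11.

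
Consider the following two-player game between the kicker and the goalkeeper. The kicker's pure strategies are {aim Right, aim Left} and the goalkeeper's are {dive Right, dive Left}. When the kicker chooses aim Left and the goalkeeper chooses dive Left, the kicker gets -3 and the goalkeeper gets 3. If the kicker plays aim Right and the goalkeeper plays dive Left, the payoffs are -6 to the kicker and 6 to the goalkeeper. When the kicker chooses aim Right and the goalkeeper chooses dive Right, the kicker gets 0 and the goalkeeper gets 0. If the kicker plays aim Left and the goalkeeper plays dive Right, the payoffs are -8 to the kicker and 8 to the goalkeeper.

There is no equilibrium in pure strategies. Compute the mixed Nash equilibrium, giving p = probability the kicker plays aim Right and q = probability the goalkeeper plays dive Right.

p = 5/11, q = 3/11

For the goalkeeper to be willing to mix, the goalkeeper must be indifferent between dive Right and dive Left, which pins down the kicker's mix.
  the goalkeeper's payoff from dive Right: p·0 + (1−p)·8 = -8p + 8
  the goalkeeper's payoff from dive Left: p·6 + (1−p)·3 = 3p + 3
  -8p + 8 = 3p + 3  ⇒  -11p = -5  ⇒  p = 5/11.
In a mixed equilibrium the kicker is indifferent between aim Right and aim Left; this condition fixes q.
  the kicker's payoff to aim Right: q·0 + (1−q)·(-6) = 6q - 6
  the kicker's payoff to aim Left: q·(-8) + (1−q)·(-3) = -5q - 3
  6q - 6 = -5q - 3  ⇒  11q = 3  ⇒  q = 3/11.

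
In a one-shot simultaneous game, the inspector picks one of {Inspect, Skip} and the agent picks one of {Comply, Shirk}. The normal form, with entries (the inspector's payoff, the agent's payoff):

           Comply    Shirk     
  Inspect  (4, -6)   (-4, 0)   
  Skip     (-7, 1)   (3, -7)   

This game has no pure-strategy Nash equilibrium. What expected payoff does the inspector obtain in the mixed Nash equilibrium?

-8/9

For the inspector to be willing to mix, the inspector must be indifferent between Inspect and Skip, which pins down the agent's mix.
  the inspector's expected payoff from Inspect: q·4 + (1−q)·(-4) = 8q - 4
  the inspector's expected payoff from Skip: q·(-7) + (1−q)·3 = -10q + 3
  8q - 4 = -10q + 3  ⇒  18q = 7  ⇒  q = 7/18.
At equilibrium the inspector is indifferent across rows, so the inspector's payoff equals the payoff from Inspect: (7/18)·4 + (11/18)·(-4) = -8/9.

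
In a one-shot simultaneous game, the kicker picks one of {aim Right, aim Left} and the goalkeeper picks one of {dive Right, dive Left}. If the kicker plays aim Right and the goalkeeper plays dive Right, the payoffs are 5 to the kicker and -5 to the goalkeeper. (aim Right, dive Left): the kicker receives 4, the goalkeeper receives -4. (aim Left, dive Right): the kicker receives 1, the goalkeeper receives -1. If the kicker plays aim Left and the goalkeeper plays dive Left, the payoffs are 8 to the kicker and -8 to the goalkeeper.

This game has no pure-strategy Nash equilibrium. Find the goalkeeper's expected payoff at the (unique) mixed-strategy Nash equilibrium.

-9/2

Set the goalkeeper's expected payoff from dive Right equal to that from dive Left:
  the goalkeeper's payoff from dive Right: p·(-5) + (1−p)·(-1) = -4p - 1
  the goalkeeper's payoff from dive Left: p·(-4) + (1−p)·(-8) = 4p - 8
  -4p - 1 = 4p - 8  ⇒  -8p = -7  ⇒  p = 7/8.
At equilibrium the goalkeeper is indifferent across columns, so the goalkeeper's payoff equals the payoff from dive Right: (7/8)·(-5) + (1/8)·(-1) = -9/2.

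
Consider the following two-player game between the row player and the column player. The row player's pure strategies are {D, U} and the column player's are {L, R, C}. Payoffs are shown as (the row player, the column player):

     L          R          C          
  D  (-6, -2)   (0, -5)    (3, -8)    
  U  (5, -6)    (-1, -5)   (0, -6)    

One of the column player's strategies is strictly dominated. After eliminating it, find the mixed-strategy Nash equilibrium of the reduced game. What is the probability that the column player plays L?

The column player's strategy C is strictly dominated by R: -5 > -8 and -5 > -6. Eliminate C.
For the row player to be willing to mix, the row player must be indifferent between D and U, which pins down the column player's mix.
  the row player's payoff to D: q·(-6) + (1−q)·0 = -6q
  the row player's payoff to U: q·5 + (1−q)·(-1) = 6q - 1
  -6q = 6q - 1  ⇒  -12q = -1  ⇒  q = 1/12.

q = 1/12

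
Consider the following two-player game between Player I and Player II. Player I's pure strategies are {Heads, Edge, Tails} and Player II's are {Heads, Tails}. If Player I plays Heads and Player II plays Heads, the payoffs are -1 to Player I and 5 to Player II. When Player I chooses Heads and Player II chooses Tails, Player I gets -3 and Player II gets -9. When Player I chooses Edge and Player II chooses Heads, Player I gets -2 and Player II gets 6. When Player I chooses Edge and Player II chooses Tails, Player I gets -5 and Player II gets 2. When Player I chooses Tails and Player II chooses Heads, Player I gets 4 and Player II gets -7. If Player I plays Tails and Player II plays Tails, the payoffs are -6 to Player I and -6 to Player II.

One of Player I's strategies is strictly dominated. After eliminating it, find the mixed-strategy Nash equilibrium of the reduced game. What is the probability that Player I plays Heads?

Player I's strategy Edge is strictly dominated by Heads: -1 > -2 and -3 > -5. Eliminate Edge.
Player I's mix must leave Player II indifferent between Heads and Tails.
  Player II's expected payoff from Heads: p·5 + (1−p)·(-7) = 12p - 7
  Player II's expected payoff from Tails: p·(-9) + (1−p)·(-6) = -3p - 6
  12p - 7 = -3p - 6  ⇒  15p = 1  ⇒  p = 1/15.

p = 1/15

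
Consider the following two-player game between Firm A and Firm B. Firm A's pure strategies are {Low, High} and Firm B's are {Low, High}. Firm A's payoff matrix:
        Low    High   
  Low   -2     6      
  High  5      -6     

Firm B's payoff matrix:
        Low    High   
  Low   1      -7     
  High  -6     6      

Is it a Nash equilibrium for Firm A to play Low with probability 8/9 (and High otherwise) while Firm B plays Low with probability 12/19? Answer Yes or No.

Given Firm A's mix p = 8/9, Firm B's payoff from Low is 2/9 but from High is -50/9. Firm B strictly prefers Low, so Firm B would not mix.
So the proposed profile is not a Nash equilibrium.

No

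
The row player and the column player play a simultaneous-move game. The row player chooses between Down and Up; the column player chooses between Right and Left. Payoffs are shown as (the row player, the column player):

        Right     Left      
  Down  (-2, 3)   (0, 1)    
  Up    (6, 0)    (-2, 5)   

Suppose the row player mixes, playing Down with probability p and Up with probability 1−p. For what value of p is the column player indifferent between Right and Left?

For the column player to be willing to mix, the column player must be indifferent between Right and Left, which pins down the row player's mix.
  the column player's expected payoff from Right: p·3 + (1−p)·0 = 3p
  the column player's expected payoff from Left: p·1 + (1−p)·5 = -4p + 5
  3p = -4p + 5  ⇒  7p = 5  ⇒  p = 5/7.

p = 5/7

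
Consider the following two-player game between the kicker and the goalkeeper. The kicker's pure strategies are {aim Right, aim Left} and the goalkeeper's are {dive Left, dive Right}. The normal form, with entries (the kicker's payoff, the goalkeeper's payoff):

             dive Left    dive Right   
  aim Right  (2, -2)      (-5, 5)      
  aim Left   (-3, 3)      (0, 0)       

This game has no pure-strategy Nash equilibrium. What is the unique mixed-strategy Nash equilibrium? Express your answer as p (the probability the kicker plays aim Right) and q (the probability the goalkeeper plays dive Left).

Set the goalkeeper's expected payoff from dive Left equal to that from dive Right:
  the goalkeeper's expected payoff from dive Left: p·(-2) + (1−p)·3 = -5p + 3
  the goalkeeper's expected payoff from dive Right: p·5 + (1−p)·0 = 5p
  -5p + 3 = 5p  ⇒  -10p = -3  ⇒  p = 3/10.
Set the kicker's expected payoff from aim Right equal to that from aim Left:
  the kicker's payoff to aim Right: q·2 + (1−q)·(-5) = 7q - 5
  the kicker's payoff to aim Left: q·(-3) + (1−q)·0 = -3q
  7q - 5 = -3q  ⇒  10q = 5  ⇒  q = 1/2.

p = 3/10, q = 1/2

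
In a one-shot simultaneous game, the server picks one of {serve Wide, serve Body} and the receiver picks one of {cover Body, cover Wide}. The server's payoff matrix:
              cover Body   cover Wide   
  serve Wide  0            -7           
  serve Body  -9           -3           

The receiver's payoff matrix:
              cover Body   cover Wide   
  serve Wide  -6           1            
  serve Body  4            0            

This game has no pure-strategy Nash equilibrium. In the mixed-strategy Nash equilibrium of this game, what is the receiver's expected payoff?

For the receiver to be willing to mix, the receiver must be indifferent between cover Body and cover Wide, which pins down the server's mix.
  the receiver's payoff from cover Body: p·(-6) + (1−p)·4 = -10p + 4
  the receiver's payoff from cover Wide: p·1 + (1−p)·0 = p
  -10p + 4 = p  ⇒  -11p = -4  ⇒  p = 4/11.
At equilibrium the receiver is indifferent across columns, so the receiver's payoff equals the payoff from cover Body: (4/11)·(-6) + (7/11)·4 = 4/11.

4/11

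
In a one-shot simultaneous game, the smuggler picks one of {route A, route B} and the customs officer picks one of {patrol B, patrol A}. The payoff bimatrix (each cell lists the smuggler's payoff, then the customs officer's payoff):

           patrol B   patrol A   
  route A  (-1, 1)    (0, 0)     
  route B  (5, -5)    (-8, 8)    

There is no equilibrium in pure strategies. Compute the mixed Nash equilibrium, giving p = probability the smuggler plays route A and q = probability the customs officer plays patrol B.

p = 13/14, q = 4/7

In a mixed equilibrium the customs officer is indifferent between patrol B and patrol A; this condition fixes p.
  the customs officer's payoff to patrol B: p·1 + (1−p)·(-5) = 6p - 5
  the customs officer's payoff to patrol A: p·0 + (1−p)·8 = -8p + 8
  6p - 5 = -8p + 8  ⇒  14p = 13  ⇒  p = 13/14.
Set the smuggler's expected payoff from route A equal to that from route B:
  the smuggler's expected payoff from route A: q·(-1) + (1−q)·0 = -q
  the smuggler's expected payoff from route B: q·5 + (1−q)·(-8) = 13q - 8
  -q = 13q - 8  ⇒  -14q = -8  ⇒  q = 4/7.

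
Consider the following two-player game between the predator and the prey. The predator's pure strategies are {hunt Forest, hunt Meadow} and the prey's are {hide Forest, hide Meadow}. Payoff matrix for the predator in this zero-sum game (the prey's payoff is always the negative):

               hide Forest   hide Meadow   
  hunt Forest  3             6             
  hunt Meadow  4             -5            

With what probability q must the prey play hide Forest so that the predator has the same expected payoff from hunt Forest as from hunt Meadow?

For the predator to be willing to mix, the predator must be indifferent between hunt Forest and hunt Meadow, which pins down the prey's mix.
  the predator's payoff from hunt Forest: q·3 + (1−q)·6 = -3q + 6
  the predator's payoff from hunt Meadow: q·4 + (1−q)·(-5) = 9q - 5
  -3q + 6 = 9q - 5  ⇒  -12q = -11  ⇒  q = 11/12.

q = 11/12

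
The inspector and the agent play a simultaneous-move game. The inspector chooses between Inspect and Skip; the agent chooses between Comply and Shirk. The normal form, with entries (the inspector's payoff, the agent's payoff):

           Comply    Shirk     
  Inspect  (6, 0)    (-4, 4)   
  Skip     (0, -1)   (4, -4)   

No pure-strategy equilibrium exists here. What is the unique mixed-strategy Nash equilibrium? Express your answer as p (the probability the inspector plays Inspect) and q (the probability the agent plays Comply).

p = 3/7, q = 4/7

The inspector's mix must leave the agent indifferent between Comply and Shirk.
  the agent's payoff from Comply: p·0 + (1−p)·(-1) = p - 1
  the agent's payoff from Shirk: p·4 + (1−p)·(-4) = 8p - 4
  p - 1 = 8p - 4  ⇒  -7p = -3  ⇒  p = 3/7.
In a mixed equilibrium the inspector is indifferent between Inspect and Skip; this condition fixes q.
  the inspector's expected payoff from Inspect: q·6 + (1−q)·(-4) = 10q - 4
  the inspector's expected payoff from Skip: q·0 + (1−q)·4 = -4q + 4
  10q - 4 = -4q + 4  ⇒  14q = 8  ⇒  q = 4/7.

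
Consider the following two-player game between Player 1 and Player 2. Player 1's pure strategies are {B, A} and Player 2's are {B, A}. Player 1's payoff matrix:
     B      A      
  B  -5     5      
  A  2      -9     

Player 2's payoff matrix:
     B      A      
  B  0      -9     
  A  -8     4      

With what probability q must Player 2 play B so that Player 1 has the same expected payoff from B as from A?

Player 1's indifference between B and A determines Player 2's mixing probability q:
  Player 1's expected payoff from B: q·(-5) + (1−q)·5 = -10q + 5
  Player 1's expected payoff from A: q·2 + (1−q)·(-9) = 11q - 9
  -10q + 5 = 11q - 9  ⇒  -21q = -14  ⇒  q = 2/3.

q = 2/3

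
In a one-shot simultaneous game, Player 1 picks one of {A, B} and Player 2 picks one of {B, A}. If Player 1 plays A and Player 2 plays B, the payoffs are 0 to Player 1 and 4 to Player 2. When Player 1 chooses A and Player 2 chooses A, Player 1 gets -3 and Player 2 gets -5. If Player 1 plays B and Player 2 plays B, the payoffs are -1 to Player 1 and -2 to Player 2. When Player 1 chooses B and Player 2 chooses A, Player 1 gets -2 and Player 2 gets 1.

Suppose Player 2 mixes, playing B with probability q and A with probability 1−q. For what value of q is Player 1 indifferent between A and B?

Player 1's indifference between A and B determines Player 2's mixing probability q:
  Player 1's expected payoff from A: q·0 + (1−q)·(-3) = 3q - 3
  Player 1's expected payoff from B: q·(-1) + (1−q)·(-2) = q - 2
  3q - 3 = q - 2  ⇒  2q = 1  ⇒  q = 1/2.

q = 1/2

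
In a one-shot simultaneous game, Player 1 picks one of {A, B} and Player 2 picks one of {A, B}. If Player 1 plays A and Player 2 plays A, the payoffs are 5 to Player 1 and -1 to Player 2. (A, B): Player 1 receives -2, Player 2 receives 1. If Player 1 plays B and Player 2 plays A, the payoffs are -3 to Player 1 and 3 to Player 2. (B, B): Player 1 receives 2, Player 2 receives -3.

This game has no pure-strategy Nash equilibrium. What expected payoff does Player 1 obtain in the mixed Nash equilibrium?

In a mixed equilibrium Player 1 is indifferent between A and B; this condition fixes q.
  Player 1's payoff to A: q·5 + (1−q)·(-2) = 7q - 2
  Player 1's payoff to B: q·(-3) + (1−q)·2 = -5q + 2
  7q - 2 = -5q + 2  ⇒  12q = 4  ⇒  q = 1/3.
At equilibrium Player 1 is indifferent across rows, so Player 1's payoff equals the payoff from A: (1/3)·5 + (2/3)·(-2) = 1/3.

1/3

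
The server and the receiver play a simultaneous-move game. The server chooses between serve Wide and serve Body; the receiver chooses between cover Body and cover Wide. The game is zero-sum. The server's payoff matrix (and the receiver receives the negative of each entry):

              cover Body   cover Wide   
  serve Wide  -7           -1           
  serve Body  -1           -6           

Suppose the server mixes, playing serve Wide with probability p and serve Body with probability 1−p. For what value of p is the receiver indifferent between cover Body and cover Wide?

p = 5/11

The server's mix must leave the receiver indifferent between cover Body and cover Wide.
  the receiver's expected payoff from cover Body: p·7 + (1−p)·1 = 6p + 1
  the receiver's expected payoff from cover Wide: p·1 + (1−p)·6 = -5p + 6
  6p + 1 = -5p + 6  ⇒  11p = 5  ⇒  p = 5/11.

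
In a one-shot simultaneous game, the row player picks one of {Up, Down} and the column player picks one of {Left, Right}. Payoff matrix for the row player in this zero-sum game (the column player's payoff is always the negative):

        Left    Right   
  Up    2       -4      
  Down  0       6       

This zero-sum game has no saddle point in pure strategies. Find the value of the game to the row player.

v = 1

In a mixed equilibrium the row player is indifferent between Up and Down; this condition fixes q.
  the row player's payoff from Up: q·2 + (1−q)·(-4) = 6q - 4
  the row player's payoff from Down: q·0 + (1−q)·6 = -6q + 6
  6q - 4 = -6q + 6  ⇒  12q = 10  ⇒  q = 5/6.
The value is the row player's expected payoff against this mix (using Up): (5/6)·2 + (1/6)·(-4) = 1.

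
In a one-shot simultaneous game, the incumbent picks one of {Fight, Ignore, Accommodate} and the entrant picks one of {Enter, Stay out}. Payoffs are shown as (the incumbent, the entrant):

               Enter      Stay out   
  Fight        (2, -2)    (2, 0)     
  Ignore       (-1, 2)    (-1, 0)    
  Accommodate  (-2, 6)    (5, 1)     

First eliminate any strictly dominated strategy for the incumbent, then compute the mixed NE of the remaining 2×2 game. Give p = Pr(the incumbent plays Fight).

The incumbent's strategy Ignore is strictly dominated by Fight: 2 > -1 and 2 > -1. Eliminate Ignore.
For the entrant to be willing to mix, the entrant must be indifferent between Enter and Stay out, which pins down the incumbent's mix.
  the entrant's payoff to Enter: p·(-2) + (1−p)·6 = -8p + 6
  the entrant's payoff to Stay out: p·0 + (1−p)·1 = -p + 1
  -8p + 6 = -p + 1  ⇒  -7p = -5  ⇒  p = 5/7.

p = 5/7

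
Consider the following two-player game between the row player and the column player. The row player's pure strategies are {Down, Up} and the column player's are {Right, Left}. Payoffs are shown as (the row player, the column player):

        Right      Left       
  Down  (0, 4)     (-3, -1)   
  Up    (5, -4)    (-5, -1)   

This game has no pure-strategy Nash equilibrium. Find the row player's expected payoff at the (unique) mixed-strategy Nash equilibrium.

The row player's indifference between Down and Up determines the column player's mixing probability q:
  the row player's payoff from Down: q·0 + (1−q)·(-3) = 3q - 3
  the row player's payoff from Up: q·5 + (1−q)·(-5) = 10q - 5
  3q - 3 = 10q - 5  ⇒  -7q = -2  ⇒  q = 2/7.
At equilibrium the row player is indifferent across rows, so the row player's payoff equals the payoff from Down: (2/7)·0 + (5/7)·(-3) = -15/7.

-15/7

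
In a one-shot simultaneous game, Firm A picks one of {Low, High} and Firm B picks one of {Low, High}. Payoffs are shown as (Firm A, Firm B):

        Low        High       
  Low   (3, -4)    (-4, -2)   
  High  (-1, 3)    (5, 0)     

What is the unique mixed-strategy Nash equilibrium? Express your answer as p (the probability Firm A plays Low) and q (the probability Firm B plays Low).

p = 3/5, q = 9/13

In a mixed equilibrium Firm B is indifferent between Low and High; this condition fixes p.
  Firm B's payoff to Low: p·(-4) + (1−p)·3 = -7p + 3
  Firm B's payoff to High: p·(-2) + (1−p)·0 = -2p
  -7p + 3 = -2p  ⇒  -5p = -3  ⇒  p = 3/5.
In a mixed equilibrium Firm A is indifferent between Low and High; this condition fixes q.
  Firm A's expected payoff from Low: q·3 + (1−q)·(-4) = 7q - 4
  Firm A's expected payoff from High: q·(-1) + (1−q)·5 = -6q + 5
  7q - 4 = -6q + 5  ⇒  13q = 9  ⇒  q = 9/13.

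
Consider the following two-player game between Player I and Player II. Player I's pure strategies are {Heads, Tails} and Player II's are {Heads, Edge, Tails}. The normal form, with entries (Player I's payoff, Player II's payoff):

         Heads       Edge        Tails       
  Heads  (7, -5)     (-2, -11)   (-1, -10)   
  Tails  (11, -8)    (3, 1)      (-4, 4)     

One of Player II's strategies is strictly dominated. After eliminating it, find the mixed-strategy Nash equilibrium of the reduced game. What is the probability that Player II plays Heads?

Player II's strategy Edge is strictly dominated by Tails: -10 > -11 and 4 > 1. Eliminate Edge.
In a mixed equilibrium Player I is indifferent between Heads and Tails; this condition fixes q.
  Player I's payoff from Heads: q·7 + (1−q)·(-1) = 8q - 1
  Player I's payoff from Tails: q·11 + (1−q)·(-4) = 15q - 4
  8q - 1 = 15q - 4  ⇒  -7q = -3  ⇒  q = 3/7.

q = 3/7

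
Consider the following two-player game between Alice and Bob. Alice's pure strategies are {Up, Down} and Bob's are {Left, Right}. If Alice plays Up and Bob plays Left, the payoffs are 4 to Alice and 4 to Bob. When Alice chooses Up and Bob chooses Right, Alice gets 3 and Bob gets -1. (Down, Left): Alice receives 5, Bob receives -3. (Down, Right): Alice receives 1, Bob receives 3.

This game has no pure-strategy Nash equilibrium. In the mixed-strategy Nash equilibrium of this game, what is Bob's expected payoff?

9/11

Alice's mix must leave Bob indifferent between Left and Right.
  Bob's payoff from Left: p·4 + (1−p)·(-3) = 7p - 3
  Bob's payoff from Right: p·(-1) + (1−p)·3 = -4p + 3
  7p - 3 = -4p + 3  ⇒  11p = 6  ⇒  p = 6/11.
At equilibrium Bob is indifferent across columns, so Bob's payoff equals the payoff from Left: (6/11)·4 + (5/11)·(-3) = 9/11.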